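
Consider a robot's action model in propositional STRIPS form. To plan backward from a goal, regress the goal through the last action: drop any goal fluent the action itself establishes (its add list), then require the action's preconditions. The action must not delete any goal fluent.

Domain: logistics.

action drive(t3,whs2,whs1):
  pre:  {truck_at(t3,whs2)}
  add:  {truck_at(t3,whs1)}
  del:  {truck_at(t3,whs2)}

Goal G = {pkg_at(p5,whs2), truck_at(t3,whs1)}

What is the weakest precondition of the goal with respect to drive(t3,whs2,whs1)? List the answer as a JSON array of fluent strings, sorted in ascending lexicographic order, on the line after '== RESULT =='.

Compute (G \ add) ∪ pre:
  G ∩ del = {}  (empty — regression defined)
  G \ add = {pkg_at(p5,whs2), truck_at(t3,whs1)} \ {truck_at(t3,whs1)} = {pkg_at(p5,whs2)}
  ∪ pre   = {pkg_at(p5,whs2)} ∪ {truck_at(t3,whs2)}
          = {pkg_at(p5,whs2), truck_at(t3,whs2)}

== RESULT ==
["pkg_at(p5,whs2)", "truck_at(t3,whs2)"]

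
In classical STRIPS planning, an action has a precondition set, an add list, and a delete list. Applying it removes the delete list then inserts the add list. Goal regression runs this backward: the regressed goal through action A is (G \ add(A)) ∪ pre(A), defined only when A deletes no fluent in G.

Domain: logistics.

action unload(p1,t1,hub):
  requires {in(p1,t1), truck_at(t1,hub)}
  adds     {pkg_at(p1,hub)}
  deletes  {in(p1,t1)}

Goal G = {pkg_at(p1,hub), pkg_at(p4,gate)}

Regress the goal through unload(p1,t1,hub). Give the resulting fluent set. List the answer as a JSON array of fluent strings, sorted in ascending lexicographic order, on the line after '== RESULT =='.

Compute (G \ add) ∪ pre:
  G ∩ del = {}  (empty — regression defined)
  G \ add = {pkg_at(p1,hub), pkg_at(p4,gate)} \ {pkg_at(p1,hub)} = {pkg_at(p4,gate)}
  ∪ pre   = {pkg_at(p4,gate)} ∪ {in(p1,t1), truck_at(t1,hub)}
          = {in(p1,t1), pkg_at(p4,gate), truck_at(t1,hub)}

== RESULT ==
["in(p1,t1)", "pkg_at(p4,gate)", "truck_at(t1,hub)"]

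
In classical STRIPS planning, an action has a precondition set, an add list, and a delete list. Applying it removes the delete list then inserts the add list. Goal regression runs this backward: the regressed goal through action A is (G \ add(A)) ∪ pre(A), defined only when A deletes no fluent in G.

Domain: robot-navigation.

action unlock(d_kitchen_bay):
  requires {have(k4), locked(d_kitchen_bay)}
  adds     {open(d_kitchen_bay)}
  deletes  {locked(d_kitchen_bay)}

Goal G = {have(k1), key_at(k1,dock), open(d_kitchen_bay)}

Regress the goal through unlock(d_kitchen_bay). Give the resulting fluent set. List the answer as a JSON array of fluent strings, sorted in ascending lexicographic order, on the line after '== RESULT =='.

Compute (G \ add) ∪ pre:
  G ∩ del = {}  (empty — regression defined)
  G \ add = {have(k1), key_at(k1,dock), open(d_kitchen_bay)} \ {open(d_kitchen_bay)} = {have(k1), key_at(k1,dock)}
  ∪ pre   = {have(k1), key_at(k1,dock)} ∪ {have(k4), locked(d_kitchen_bay)}
          = {have(k1), have(k4), key_at(k1,dock), locked(d_kitchen_bay)}

== RESULT ==
["have(k1)", "have(k4)", "key_at(k1,dock)", "locked(d_kitchen_bay)"]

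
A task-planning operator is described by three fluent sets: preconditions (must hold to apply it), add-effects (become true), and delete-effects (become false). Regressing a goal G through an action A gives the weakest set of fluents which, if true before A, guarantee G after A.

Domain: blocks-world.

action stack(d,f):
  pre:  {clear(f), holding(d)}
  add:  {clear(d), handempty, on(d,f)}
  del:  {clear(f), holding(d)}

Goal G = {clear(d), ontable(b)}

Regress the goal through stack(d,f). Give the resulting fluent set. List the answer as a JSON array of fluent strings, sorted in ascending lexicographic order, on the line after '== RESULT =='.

Regress:
  G ∩ del = {}  (empty — regression defined)
  G \ add = {clear(d), ontable(b)} \ {clear(d), handempty, on(d,f)} = {ontable(b)}
  ∪ pre   = {ontable(b)} ∪ {clear(f), holding(d)}
          = {clear(f), holding(d), ontable(b)}

== RESULT ==
["clear(f)", "holding(d)", "ontable(b)"]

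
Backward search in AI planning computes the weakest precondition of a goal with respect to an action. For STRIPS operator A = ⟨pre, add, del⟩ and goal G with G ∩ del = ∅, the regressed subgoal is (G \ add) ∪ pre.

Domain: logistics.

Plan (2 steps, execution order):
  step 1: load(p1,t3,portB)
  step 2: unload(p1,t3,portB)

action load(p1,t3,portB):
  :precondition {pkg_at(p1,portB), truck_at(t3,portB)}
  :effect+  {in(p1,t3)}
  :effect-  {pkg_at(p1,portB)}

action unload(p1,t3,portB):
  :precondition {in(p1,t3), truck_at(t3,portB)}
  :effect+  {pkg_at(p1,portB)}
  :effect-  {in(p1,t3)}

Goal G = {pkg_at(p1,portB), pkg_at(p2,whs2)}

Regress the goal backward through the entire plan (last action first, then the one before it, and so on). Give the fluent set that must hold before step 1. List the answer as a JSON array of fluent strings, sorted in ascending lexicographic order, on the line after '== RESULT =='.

Work backward from the goal:
  through step 2 (unload(p1,t3,portB)): drop {pkg_at(p1,portB)}, keep {pkg_at(p2,whs2)}, require {in(p1,t3), truck_at(t3,portB)}
    → {in(p1,t3), pkg_at(p2,whs2), truck_at(t3,portB)}
  through step 1 (load(p1,t3,portB)): drop {in(p1,t3)}, keep {pkg_at(p2,whs2), truck_at(t3,portB)}, require {pkg_at(p1,portB), truck_at(t3,portB)}
    → {pkg_at(p1,portB), pkg_at(p2,whs2), truck_at(t3,portB)}

== RESULT ==
["pkg_at(p1,portB)", "pkg_at(p2,whs2)", "truck_at(t3,portB)"]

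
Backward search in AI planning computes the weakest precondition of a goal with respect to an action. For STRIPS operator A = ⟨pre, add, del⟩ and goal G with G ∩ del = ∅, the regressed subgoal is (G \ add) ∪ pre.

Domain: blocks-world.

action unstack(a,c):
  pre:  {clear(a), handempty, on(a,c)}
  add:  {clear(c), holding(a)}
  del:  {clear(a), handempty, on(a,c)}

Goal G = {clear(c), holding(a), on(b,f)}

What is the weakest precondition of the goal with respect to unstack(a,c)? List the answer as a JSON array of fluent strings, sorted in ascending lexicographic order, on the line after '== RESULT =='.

Compute (G \ add) ∪ pre:
  G ∩ del = {}  (empty — regression defined)
  G \ add = {clear(c), holding(a), on(b,f)} \ {clear(c), holding(a)} = {on(b,f)}
  ∪ pre   = {on(b,f)} ∪ {clear(a), handempty, on(a,c)}
          = {clear(a), handempty, on(a,c), on(b,f)}

== RESULT ==
["clear(a)", "handempty", "on(a,c)", "on(b,f)"]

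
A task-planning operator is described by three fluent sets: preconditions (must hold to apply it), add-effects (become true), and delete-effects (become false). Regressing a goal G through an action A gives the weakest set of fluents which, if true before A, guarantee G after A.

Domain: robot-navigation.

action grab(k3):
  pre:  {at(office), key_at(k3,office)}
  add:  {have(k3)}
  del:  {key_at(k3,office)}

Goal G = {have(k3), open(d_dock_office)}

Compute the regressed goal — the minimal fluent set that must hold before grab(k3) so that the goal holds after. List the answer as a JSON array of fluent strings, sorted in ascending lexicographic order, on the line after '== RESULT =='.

Compute (G \ add) ∪ pre:
  G ∩ del = {}  (empty — regression defined)
  G \ add = {have(k3), open(d_dock_office)} \ {have(k3)} = {open(d_dock_office)}
  ∪ pre   = {open(d_dock_office)} ∪ {at(office), key_at(k3,office)}
          = {at(office), key_at(k3,office), open(d_dock_office)}

== RESULT ==
["at(office)", "key_at(k3,office)", "open(d_dock_office)"]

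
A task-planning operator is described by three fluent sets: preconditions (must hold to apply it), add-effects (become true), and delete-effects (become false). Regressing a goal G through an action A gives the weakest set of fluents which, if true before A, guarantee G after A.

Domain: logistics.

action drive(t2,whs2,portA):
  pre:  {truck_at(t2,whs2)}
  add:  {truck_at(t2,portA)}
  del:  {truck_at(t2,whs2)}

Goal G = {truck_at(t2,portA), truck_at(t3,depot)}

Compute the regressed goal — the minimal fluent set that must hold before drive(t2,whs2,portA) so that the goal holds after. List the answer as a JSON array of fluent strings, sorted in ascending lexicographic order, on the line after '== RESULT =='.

Compute (G \ add) ∪ pre:
  G ∩ del = {}  (empty — regression defined)
  G \ add = {truck_at(t2,portA), truck_at(t3,depot)} \ {truck_at(t2,portA)} = {truck_at(t3,depot)}
  ∪ pre   = {truck_at(t3,depot)} ∪ {truck_at(t2,whs2)}
          = {truck_at(t2,whs2), truck_at(t3,depot)}

== RESULT ==
["truck_at(t2,whs2)", "truck_at(t3,depot)"]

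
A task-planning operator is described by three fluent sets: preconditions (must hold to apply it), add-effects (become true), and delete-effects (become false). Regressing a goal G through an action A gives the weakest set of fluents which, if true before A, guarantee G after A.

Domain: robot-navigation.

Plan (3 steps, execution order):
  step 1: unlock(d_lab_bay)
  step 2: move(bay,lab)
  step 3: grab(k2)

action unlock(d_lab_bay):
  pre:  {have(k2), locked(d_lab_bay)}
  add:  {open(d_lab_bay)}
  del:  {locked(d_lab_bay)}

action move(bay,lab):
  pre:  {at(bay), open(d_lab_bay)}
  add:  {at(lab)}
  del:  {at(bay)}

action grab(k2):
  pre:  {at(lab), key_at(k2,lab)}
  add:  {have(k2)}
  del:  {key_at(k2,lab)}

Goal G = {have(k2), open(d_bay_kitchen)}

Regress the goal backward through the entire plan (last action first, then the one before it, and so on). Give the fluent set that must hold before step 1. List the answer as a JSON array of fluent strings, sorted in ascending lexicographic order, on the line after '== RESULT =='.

Regress step by step:
  through step 3 (grab(k2)): drop {have(k2)}, keep {open(d_bay_kitchen)}, require {at(lab), key_at(k2,lab)}
    → {at(lab), key_at(k2,lab), open(d_bay_kitchen)}
  through step 2 (move(bay,lab)): drop {at(lab)}, keep {key_at(k2,lab), open(d_bay_kitchen)}, require {at(bay), open(d_lab_bay)}
    → {at(bay), key_at(k2,lab), open(d_bay_kitchen), open(d_lab_bay)}
  through step 1 (unlock(d_lab_bay)): drop {open(d_lab_bay)}, keep {at(bay), key_at(k2,lab), open(d_bay_kitchen)}, require {have(k2), locked(d_lab_bay)}
    → {at(bay), have(k2), key_at(k2,lab), locked(d_lab_bay), open(d_bay_kitchen)}

== RESULT ==
["at(bay)", "have(k2)", "key_at(k2,lab)", "locked(d_lab_bay)", "open(d_bay_kitchen)"]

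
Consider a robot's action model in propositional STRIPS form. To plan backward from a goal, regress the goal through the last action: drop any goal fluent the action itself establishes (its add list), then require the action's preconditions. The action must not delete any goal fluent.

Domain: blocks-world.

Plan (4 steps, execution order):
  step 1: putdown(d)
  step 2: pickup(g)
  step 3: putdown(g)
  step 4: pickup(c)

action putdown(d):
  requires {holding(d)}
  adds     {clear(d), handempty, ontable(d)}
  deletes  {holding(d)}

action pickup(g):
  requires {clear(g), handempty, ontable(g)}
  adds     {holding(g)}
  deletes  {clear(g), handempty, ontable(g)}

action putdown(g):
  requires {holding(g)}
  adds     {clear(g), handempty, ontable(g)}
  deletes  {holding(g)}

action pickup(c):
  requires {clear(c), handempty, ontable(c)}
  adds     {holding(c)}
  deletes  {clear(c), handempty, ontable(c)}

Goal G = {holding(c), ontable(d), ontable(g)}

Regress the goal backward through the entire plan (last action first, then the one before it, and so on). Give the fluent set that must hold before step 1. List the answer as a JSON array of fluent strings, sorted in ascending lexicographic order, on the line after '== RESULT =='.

Work backward from the goal:
  through step 4 (pickup(c)): drop {holding(c)}, keep {ontable(d), ontable(g)}, require {clear(c), handempty, ontable(c)}
    → {clear(c), handempty, ontable(c), ontable(d), ontable(g)}
  through step 3 (putdown(g)): drop {handempty, ontable(g)}, keep {clear(c), ontable(c), ontable(d)}, require {holding(g)}
    → {clear(c), holding(g), ontable(c), ontable(d)}
  through step 2 (pickup(g)): drop {holding(g)}, keep {clear(c), ontable(c), ontable(d)}, require {clear(g), handempty, ontable(g)}
    → {clear(c), clear(g), handempty, ontable(c), ontable(d), ontable(g)}
  through step 1 (putdown(d)): drop {handempty, ontable(d)}, keep {clear(c), clear(g), ontable(c), ontable(g)}, require {holding(d)}
    → {clear(c), clear(g), holding(d), ontable(c), ontable(g)}

== RESULT ==
["clear(c)", "clear(g)", "holding(d)", "ontable(c)", "ontable(g)"]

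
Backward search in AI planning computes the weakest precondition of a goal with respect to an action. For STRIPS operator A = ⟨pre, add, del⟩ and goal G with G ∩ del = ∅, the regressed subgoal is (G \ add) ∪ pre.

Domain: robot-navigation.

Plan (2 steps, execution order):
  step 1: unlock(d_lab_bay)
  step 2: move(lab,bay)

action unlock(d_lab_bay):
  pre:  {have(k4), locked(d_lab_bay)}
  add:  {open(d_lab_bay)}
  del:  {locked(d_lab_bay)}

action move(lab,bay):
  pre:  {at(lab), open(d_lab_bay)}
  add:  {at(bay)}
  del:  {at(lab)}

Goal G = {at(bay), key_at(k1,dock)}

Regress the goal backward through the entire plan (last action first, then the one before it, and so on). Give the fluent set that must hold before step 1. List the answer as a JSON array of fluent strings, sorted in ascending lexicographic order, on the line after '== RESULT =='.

Regress step by step:
  through step 2 (move(lab,bay)): drop {at(bay)}, keep {key_at(k1,dock)}, require {at(lab), open(d_lab_bay)}
    → {at(lab), key_at(k1,dock), open(d_lab_bay)}
  through step 1 (unlock(d_lab_bay)): drop {open(d_lab_bay)}, keep {at(lab), key_at(k1,dock)}, require {have(k4), locked(d_lab_bay)}
    → {at(lab), have(k4), key_at(k1,dock), locked(d_lab_bay)}

== RESULT ==
["at(lab)", "have(k4)", "key_at(k1,dock)", "locked(d_lab_bay)"]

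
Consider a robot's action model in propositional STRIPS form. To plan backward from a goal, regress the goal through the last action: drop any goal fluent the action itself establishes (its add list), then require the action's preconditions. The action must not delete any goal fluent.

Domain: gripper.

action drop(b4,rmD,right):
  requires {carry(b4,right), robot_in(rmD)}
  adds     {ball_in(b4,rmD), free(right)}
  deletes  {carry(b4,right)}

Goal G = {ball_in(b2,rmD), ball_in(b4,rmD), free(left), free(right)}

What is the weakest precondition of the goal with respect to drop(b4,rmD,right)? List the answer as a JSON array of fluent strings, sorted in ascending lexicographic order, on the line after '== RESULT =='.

Compute (G \ add) ∪ pre:
  G ∩ del = {}  (empty — regression defined)
  G \ add = {ball_in(b2,rmD), ball_in(b4,rmD), free(left), free(right)} \ {ball_in(b4,rmD), free(right)} = {ball_in(b2,rmD), free(left)}
  ∪ pre   = {ball_in(b2,rmD), free(left)} ∪ {carry(b4,right), robot_in(rmD)}
          = {ball_in(b2,rmD), carry(b4,right), free(left), robot_in(rmD)}

== RESULT ==
["ball_in(b2,rmD)", "carry(b4,right)", "free(left)", "robot_in(rmD)"]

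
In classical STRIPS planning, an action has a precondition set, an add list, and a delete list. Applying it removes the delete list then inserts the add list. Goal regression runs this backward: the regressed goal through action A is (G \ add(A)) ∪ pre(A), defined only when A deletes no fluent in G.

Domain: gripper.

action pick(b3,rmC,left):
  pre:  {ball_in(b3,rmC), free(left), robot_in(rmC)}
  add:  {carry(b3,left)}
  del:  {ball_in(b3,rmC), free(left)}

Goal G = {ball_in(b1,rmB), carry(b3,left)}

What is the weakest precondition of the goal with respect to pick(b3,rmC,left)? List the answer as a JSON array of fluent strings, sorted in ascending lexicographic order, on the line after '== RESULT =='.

Compute (G \ add) ∪ pre:
  G ∩ del = {}  (empty — regression defined)
  G \ add = {ball_in(b1,rmB), carry(b3,left)} \ {carry(b3,left)} = {ball_in(b1,rmB)}
  ∪ pre   = {ball_in(b1,rmB)} ∪ {ball_in(b3,rmC), free(left), robot_in(rmC)}
          = {ball_in(b1,rmB), ball_in(b3,rmC), free(left), robot_in(rmC)}

== RESULT ==
["ball_in(b1,rmB)", "ball_in(b3,rmC)", "free(left)", "robot_in(rmC)"]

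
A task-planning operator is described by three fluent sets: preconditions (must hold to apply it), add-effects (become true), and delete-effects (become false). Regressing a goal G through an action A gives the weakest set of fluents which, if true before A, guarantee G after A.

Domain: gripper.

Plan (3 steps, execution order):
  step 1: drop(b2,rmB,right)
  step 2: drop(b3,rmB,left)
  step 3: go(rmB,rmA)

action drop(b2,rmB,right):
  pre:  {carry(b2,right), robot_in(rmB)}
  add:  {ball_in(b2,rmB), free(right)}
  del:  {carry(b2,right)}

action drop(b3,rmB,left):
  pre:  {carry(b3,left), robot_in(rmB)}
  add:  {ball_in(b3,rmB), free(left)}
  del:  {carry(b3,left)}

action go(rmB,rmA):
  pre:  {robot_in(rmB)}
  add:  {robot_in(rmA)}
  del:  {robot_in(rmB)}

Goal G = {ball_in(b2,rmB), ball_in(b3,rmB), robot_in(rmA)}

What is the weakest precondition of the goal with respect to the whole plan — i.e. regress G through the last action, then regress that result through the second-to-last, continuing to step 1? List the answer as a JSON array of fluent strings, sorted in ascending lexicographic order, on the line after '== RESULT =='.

Regress step by step:
  through step 3 (go(rmB,rmA)): drop {robot_in(rmA)}, keep {ball_in(b2,rmB), ball_in(b3,rmB)}, require {robot_in(rmB)}
    → {ball_in(b2,rmB), ball_in(b3,rmB), robot_in(rmB)}
  through step 2 (drop(b3,rmB,left)): drop {ball_in(b3,rmB)}, keep {ball_in(b2,rmB), robot_in(rmB)}, require {carry(b3,left), robot_in(rmB)}
    → {ball_in(b2,rmB), carry(b3,left), robot_in(rmB)}
  through step 1 (drop(b2,rmB,right)): drop {ball_in(b2,rmB)}, keep {carry(b3,left), robot_in(rmB)}, require {carry(b2,right), robot_in(rmB)}
    → {carry(b2,right), carry(b3,left), robot_in(rmB)}

== RESULT ==
["carry(b2,right)", "carry(b3,left)", "robot_in(rmB)"]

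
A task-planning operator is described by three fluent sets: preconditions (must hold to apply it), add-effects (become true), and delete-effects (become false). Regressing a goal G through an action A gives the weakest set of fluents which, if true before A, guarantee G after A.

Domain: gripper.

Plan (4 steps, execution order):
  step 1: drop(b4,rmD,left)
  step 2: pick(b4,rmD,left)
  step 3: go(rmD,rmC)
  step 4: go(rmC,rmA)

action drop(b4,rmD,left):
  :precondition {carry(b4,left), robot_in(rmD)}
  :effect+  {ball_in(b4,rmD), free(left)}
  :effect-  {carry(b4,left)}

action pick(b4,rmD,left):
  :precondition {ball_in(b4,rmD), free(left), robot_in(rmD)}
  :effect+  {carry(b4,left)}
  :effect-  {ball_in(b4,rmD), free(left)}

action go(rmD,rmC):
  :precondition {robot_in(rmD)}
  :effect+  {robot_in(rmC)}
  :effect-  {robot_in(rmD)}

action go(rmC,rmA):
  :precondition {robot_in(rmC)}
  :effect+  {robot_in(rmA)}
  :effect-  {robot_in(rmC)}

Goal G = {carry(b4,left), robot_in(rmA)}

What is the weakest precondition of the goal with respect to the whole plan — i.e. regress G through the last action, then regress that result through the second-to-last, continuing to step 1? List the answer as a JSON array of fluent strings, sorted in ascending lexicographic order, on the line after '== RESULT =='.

Regress step by step:
  through step 4 (go(rmC,rmA)): drop {robot_in(rmA)}, keep {carry(b4,left)}, require {robot_in(rmC)}
    → {carry(b4,left), robot_in(rmC)}
  through step 3 (go(rmD,rmC)): drop {robot_in(rmC)}, keep {carry(b4,left)}, require {robot_in(rmD)}
    → {carry(b4,left), robot_in(rmD)}
  through step 2 (pick(b4,rmD,left)): drop {carry(b4,left)}, keep {robot_in(rmD)}, require {ball_in(b4,rmD), free(left), robot_in(rmD)}
    → {ball_in(b4,rmD), free(left), robot_in(rmD)}
  through step 1 (drop(b4,rmD,left)): drop {ball_in(b4,rmD), free(left)}, keep {robot_in(rmD)}, require {carry(b4,left), robot_in(rmD)}
    → {carry(b4,left), robot_in(rmD)}

== RESULT ==
["carry(b4,left)", "robot_in(rmD)"]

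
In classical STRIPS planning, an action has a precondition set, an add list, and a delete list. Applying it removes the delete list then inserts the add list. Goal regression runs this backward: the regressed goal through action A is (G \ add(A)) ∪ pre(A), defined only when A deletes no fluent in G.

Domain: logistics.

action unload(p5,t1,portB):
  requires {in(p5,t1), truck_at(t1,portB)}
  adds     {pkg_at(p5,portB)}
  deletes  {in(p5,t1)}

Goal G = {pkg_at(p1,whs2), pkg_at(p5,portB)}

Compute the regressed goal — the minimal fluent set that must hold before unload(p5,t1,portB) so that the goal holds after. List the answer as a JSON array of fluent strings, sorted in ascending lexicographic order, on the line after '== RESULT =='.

Regress:
  G ∩ del = {}  (empty — regression defined)
  G \ add = {pkg_at(p1,whs2), pkg_at(p5,portB)} \ {pkg_at(p5,portB)} = {pkg_at(p1,whs2)}
  ∪ pre   = {pkg_at(p1,whs2)} ∪ {in(p5,t1), truck_at(t1,portB)}
          = {in(p5,t1), pkg_at(p1,whs2), truck_at(t1,portB)}

== RESULT ==
["in(p5,t1)", "pkg_at(p1,whs2)", "truck_at(t1,portB)"]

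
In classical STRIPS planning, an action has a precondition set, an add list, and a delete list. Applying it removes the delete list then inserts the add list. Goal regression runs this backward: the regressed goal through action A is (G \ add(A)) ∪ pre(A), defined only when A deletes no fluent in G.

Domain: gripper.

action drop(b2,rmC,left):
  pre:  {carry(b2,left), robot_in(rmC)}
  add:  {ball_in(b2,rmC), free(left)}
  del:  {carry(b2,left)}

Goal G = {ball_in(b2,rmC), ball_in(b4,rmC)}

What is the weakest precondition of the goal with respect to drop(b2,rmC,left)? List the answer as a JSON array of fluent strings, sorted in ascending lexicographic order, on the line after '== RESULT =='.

Compute (G \ add) ∪ pre:
  G ∩ del = {}  (empty — regression defined)
  G \ add = {ball_in(b2,rmC), ball_in(b4,rmC)} \ {ball_in(b2,rmC), free(left)} = {ball_in(b4,rmC)}
  ∪ pre   = {ball_in(b4,rmC)} ∪ {carry(b2,left), robot_in(rmC)}
          = {ball_in(b4,rmC), carry(b2,left), robot_in(rmC)}

== RESULT ==
["ball_in(b4,rmC)", "carry(b2,left)", "robot_in(rmC)"]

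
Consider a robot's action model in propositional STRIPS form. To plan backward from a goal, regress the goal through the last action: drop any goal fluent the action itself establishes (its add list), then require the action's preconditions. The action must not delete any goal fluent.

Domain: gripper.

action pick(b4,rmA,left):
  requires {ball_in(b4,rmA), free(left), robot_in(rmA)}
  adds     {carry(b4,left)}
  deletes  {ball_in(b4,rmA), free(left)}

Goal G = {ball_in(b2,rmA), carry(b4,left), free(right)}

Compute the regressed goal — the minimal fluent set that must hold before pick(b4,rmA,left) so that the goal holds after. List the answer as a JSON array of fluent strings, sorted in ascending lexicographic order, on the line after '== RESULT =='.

Regress:
  G ∩ del = {}  (empty — regression defined)
  G \ add = {ball_in(b2,rmA), carry(b4,left), free(right)} \ {carry(b4,left)} = {ball_in(b2,rmA), free(right)}
  ∪ pre   = {ball_in(b2,rmA), free(right)} ∪ {ball_in(b4,rmA), free(left), robot_in(rmA)}
          = {ball_in(b2,rmA), ball_in(b4,rmA), free(left), free(right), robot_in(rmA)}

== RESULT ==
["ball_in(b2,rmA)", "ball_in(b4,rmA)", "free(left)", "free(right)", "robot_in(rmA)"]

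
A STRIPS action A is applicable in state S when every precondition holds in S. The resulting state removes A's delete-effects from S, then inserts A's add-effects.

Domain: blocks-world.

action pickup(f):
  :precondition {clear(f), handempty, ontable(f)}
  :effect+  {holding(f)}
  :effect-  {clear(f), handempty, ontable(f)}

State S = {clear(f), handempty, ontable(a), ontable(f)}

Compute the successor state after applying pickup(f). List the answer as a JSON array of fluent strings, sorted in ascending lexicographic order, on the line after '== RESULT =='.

Progress:
  pre ⊆ S: {clear(f), handempty, ontable(f)} ⊆ S  — applicable
  S \ del = {ontable(a)}
  ∪ add   = {holding(f), ontable(a)}

== RESULT ==
["holding(f)", "ontable(a)"]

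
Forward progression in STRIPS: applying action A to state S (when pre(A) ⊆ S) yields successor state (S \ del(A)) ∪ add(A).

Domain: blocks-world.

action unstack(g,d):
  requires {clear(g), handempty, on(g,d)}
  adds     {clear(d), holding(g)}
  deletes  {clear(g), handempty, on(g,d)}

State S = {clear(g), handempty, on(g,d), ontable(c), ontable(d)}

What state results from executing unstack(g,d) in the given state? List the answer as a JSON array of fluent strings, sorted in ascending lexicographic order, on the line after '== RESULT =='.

Progress:
  pre ⊆ S: {clear(g), handempty, on(g,d)} ⊆ S  — applicable
  S \ del = {ontable(c), ontable(d)}
  ∪ add   = {clear(d), holding(g), ontable(c), ontable(d)}

== RESULT ==
["clear(d)", "holding(g)", "ontable(c)", "ontable(d)"]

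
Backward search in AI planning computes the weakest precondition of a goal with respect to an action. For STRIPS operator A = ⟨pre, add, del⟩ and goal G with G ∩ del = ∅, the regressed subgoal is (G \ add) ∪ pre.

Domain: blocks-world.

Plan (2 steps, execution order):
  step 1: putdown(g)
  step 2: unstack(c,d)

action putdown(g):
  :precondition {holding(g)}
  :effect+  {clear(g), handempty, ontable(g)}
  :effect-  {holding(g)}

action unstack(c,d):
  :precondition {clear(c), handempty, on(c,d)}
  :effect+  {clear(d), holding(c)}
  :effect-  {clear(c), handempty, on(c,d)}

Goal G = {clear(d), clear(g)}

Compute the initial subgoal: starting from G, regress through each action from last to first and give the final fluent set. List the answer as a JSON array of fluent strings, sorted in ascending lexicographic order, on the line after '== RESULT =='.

Regress step by step:
  through step 2 (unstack(c,d)): drop {clear(d)}, keep {clear(g)}, require {clear(c), handempty, on(c,d)}
    → {clear(c), clear(g), handempty, on(c,d)}
  through step 1 (putdown(g)): drop {clear(g), handempty}, keep {clear(c), on(c,d)}, require {holding(g)}
    → {clear(c), holding(g), on(c,d)}

== RESULT ==
["clear(c)", "holding(g)", "on(c,d)"]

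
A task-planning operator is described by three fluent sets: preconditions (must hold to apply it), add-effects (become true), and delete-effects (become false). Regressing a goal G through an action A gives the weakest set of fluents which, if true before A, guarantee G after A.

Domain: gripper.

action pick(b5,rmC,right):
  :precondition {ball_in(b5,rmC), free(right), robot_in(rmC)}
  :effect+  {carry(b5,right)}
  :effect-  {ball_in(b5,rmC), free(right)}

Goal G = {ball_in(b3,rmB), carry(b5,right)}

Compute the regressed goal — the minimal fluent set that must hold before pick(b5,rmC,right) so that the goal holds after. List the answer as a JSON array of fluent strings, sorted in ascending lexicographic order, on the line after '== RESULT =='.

Compute (G \ add) ∪ pre:
  G ∩ del = {}  (empty — regression defined)
  G \ add = {ball_in(b3,rmB), carry(b5,right)} \ {carry(b5,right)} = {ball_in(b3,rmB)}
  ∪ pre   = {ball_in(b3,rmB)} ∪ {ball_in(b5,rmC), free(right), robot_in(rmC)}
          = {ball_in(b3,rmB), ball_in(b5,rmC), free(right), robot_in(rmC)}

== RESULT ==
["ball_in(b3,rmB)", "ball_in(b5,rmC)", "free(right)", "robot_in(rmC)"]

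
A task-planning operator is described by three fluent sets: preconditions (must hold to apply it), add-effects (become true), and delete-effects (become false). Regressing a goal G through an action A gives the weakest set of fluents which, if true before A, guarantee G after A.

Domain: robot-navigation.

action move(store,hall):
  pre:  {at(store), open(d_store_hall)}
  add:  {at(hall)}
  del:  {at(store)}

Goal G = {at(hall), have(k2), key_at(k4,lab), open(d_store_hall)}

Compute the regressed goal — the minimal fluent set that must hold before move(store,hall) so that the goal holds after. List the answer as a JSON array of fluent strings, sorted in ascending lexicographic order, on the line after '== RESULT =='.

Compute (G \ add) ∪ pre:
  G ∩ del = {}  (empty — regression defined)
  G \ add = {at(hall), have(k2), key_at(k4,lab), open(d_store_hall)} \ {at(hall)} = {have(k2), key_at(k4,lab), open(d_store_hall)}
  ∪ pre   = {have(k2), key_at(k4,lab), open(d_store_hall)} ∪ {at(store), open(d_store_hall)}
          = {at(store), have(k2), key_at(k4,lab), open(d_store_hall)}

== RESULT ==
["at(store)", "have(k2)", "key_at(k4,lab)", "open(d_store_hall)"]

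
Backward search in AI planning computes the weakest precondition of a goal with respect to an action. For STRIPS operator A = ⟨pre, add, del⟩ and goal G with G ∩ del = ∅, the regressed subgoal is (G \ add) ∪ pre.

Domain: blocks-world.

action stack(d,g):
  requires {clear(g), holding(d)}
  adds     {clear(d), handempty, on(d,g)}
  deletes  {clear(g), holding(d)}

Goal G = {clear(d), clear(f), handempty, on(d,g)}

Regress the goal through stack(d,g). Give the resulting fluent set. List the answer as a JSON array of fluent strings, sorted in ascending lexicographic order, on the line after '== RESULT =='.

Regress:
  G ∩ del = {}  (empty — regression defined)
  G \ add = {clear(d), clear(f), handempty, on(d,g)} \ {clear(d), handempty, on(d,g)} = {clear(f)}
  ∪ pre   = {clear(f)} ∪ {clear(g), holding(d)}
          = {clear(f), clear(g), holding(d)}

== RESULT ==
["clear(f)", "clear(g)", "holding(d)"]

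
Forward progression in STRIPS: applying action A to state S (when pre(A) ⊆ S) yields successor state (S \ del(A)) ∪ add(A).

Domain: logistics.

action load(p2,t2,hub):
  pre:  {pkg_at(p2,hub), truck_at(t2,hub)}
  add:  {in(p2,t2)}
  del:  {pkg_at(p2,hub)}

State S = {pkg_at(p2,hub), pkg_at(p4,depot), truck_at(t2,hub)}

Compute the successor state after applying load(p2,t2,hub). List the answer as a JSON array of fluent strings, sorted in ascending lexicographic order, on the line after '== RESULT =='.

Progress:
  pre ⊆ S: {pkg_at(p2,hub), truck_at(t2,hub)} ⊆ S  — applicable
  S \ del = {pkg_at(p4,depot), truck_at(t2,hub)}
  ∪ add   = {in(p2,t2), pkg_at(p4,depot), truck_at(t2,hub)}

== RESULT ==
["in(p2,t2)", "pkg_at(p4,depot)", "truck_at(t2,hub)"]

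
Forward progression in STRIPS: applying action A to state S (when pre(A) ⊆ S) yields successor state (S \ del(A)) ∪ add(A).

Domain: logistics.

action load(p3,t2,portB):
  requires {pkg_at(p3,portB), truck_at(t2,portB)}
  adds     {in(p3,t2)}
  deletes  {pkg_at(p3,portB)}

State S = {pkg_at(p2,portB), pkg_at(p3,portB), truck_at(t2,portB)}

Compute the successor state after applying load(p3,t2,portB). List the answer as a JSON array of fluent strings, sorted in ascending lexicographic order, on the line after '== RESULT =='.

Compute (S \ del) ∪ add:
  pre ⊆ S: {pkg_at(p3,portB), truck_at(t2,portB)} ⊆ S  — applicable
  S \ del = {pkg_at(p2,portB), truck_at(t2,portB)}
  ∪ add   = {in(p3,t2), pkg_at(p2,portB), truck_at(t2,portB)}

== RESULT ==
["in(p3,t2)", "pkg_at(p2,portB)", "truck_at(t2,portB)"]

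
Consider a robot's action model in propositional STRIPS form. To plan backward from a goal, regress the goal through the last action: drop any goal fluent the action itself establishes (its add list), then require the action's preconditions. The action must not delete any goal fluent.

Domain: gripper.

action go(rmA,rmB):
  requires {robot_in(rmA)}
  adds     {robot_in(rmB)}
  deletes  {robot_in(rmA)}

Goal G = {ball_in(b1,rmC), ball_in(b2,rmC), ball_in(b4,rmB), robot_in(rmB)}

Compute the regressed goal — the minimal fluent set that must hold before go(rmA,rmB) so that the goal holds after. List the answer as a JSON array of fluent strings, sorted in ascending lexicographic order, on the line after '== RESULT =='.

Regress:
  G ∩ del = {}  (empty — regression defined)
  G \ add = {ball_in(b1,rmC), ball_in(b2,rmC), ball_in(b4,rmB), robot_in(rmB)} \ {robot_in(rmB)} = {ball_in(b1,rmC), ball_in(b2,rmC), ball_in(b4,rmB)}
  ∪ pre   = {ball_in(b1,rmC), ball_in(b2,rmC), ball_in(b4,rmB)} ∪ {robot_in(rmA)}
          = {ball_in(b1,rmC), ball_in(b2,rmC), ball_in(b4,rmB), robot_in(rmA)}

== RESULT ==
["ball_in(b1,rmC)", "ball_in(b2,rmC)", "ball_in(b4,rmB)", "robot_in(rmA)"]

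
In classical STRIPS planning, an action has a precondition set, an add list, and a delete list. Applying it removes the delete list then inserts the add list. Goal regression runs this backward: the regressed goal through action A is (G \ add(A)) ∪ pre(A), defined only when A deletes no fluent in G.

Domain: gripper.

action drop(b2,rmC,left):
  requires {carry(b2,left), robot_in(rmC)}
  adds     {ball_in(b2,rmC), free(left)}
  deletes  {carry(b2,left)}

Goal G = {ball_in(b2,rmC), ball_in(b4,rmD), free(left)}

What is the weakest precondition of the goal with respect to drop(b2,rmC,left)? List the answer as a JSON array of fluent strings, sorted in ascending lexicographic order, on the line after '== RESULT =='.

Compute (G \ add) ∪ pre:
  G ∩ del = {}  (empty — regression defined)
  G \ add = {ball_in(b2,rmC), ball_in(b4,rmD), free(left)} \ {ball_in(b2,rmC), free(left)} = {ball_in(b4,rmD)}
  ∪ pre   = {ball_in(b4,rmD)} ∪ {carry(b2,left), robot_in(rmC)}
          = {ball_in(b4,rmD), carry(b2,left), robot_in(rmC)}

== RESULT ==
["ball_in(b4,rmD)", "carry(b2,left)", "robot_in(rmC)"]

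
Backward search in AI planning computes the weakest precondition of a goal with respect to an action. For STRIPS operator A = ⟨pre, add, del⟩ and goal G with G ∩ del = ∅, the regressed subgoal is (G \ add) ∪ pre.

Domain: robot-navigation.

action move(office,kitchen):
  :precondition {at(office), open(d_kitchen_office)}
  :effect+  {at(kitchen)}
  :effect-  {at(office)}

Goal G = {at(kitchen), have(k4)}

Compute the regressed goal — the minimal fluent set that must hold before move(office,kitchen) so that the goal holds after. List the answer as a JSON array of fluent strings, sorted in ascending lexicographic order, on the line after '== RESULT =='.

Regress:
  G ∩ del = {}  (empty — regression defined)
  G \ add = {at(kitchen), have(k4)} \ {at(kitchen)} = {have(k4)}
  ∪ pre   = {have(k4)} ∪ {at(office), open(d_kitchen_office)}
          = {at(office), have(k4), open(d_kitchen_office)}

== RESULT ==
["at(office)", "have(k4)", "open(d_kitchen_office)"]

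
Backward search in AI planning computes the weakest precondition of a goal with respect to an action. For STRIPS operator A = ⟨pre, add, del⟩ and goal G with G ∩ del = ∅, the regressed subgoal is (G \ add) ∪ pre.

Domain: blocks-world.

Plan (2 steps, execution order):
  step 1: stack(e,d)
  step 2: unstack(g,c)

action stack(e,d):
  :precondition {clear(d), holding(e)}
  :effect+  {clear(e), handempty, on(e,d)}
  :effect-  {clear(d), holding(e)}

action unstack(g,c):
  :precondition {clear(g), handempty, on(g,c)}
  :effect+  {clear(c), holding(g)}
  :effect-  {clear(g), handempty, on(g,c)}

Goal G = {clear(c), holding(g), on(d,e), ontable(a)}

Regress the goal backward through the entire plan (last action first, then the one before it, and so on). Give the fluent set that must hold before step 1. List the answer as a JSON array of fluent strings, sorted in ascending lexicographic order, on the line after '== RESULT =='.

Work backward from the goal:
  through step 2 (unstack(g,c)): drop {clear(c), holding(g)}, keep {on(d,e), ontable(a)}, require {clear(g), handempty, on(g,c)}
    → {clear(g), handempty, on(d,e), on(g,c), ontable(a)}
  through step 1 (stack(e,d)): drop {handempty}, keep {clear(g), on(d,e), on(g,c), ontable(a)}, require {clear(d), holding(e)}
    → {clear(d), clear(g), holding(e), on(d,e), on(g,c), ontable(a)}

== RESULT ==
["clear(d)", "clear(g)", "holding(e)", "on(d,e)", "on(g,c)", "ontable(a)"]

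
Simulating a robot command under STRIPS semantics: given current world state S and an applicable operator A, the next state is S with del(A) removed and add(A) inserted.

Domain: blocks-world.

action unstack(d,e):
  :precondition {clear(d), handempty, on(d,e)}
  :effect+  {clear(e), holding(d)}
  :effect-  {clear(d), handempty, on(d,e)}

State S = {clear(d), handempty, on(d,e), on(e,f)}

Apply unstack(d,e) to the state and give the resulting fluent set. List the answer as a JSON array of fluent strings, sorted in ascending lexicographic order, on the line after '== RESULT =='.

Progress:
  pre ⊆ S: {clear(d), handempty, on(d,e)} ⊆ S  — applicable
  S \ del = {on(e,f)}
  ∪ add   = {clear(e), holding(d), on(e,f)}

== RESULT ==
["clear(e)", "holding(d)", "on(e,f)"]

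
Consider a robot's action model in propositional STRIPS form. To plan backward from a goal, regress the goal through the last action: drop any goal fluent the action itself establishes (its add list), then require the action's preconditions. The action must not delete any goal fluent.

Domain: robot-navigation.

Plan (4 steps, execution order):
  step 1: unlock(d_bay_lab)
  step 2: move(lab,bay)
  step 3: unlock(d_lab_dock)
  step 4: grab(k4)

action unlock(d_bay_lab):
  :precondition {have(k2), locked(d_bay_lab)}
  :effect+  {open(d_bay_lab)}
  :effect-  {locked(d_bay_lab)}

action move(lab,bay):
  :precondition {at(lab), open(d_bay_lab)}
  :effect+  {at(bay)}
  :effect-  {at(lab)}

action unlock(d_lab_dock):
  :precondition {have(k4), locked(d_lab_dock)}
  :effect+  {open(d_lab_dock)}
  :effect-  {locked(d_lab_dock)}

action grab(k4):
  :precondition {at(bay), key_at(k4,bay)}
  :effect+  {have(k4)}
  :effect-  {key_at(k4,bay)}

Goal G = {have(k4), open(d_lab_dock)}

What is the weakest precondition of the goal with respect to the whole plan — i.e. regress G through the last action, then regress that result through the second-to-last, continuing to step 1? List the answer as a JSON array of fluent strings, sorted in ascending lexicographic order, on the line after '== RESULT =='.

Work backward from the goal:
  through step 4 (grab(k4)): drop {have(k4)}, keep {open(d_lab_dock)}, require {at(bay), key_at(k4,bay)}
    → {at(bay), key_at(k4,bay), open(d_lab_dock)}
  through step 3 (unlock(d_lab_dock)): drop {open(d_lab_dock)}, keep {at(bay), key_at(k4,bay)}, require {have(k4), locked(d_lab_dock)}
    → {at(bay), have(k4), key_at(k4,bay), locked(d_lab_dock)}
  through step 2 (move(lab,bay)): drop {at(bay)}, keep {have(k4), key_at(k4,bay), locked(d_lab_dock)}, require {at(lab), open(d_bay_lab)}
    → {at(lab), have(k4), key_at(k4,bay), locked(d_lab_dock), open(d_bay_lab)}
  through step 1 (unlock(d_bay_lab)): drop {open(d_bay_lab)}, keep {at(lab), have(k4), key_at(k4,bay), locked(d_lab_dock)}, require {have(k2), locked(d_bay_lab)}
    → {at(lab), have(k2), have(k4), key_at(k4,bay), locked(d_bay_lab), locked(d_lab_dock)}

== RESULT ==
["at(lab)", "have(k2)", "have(k4)", "key_at(k4,bay)", "locked(d_bay_lab)", "locked(d_lab_dock)"]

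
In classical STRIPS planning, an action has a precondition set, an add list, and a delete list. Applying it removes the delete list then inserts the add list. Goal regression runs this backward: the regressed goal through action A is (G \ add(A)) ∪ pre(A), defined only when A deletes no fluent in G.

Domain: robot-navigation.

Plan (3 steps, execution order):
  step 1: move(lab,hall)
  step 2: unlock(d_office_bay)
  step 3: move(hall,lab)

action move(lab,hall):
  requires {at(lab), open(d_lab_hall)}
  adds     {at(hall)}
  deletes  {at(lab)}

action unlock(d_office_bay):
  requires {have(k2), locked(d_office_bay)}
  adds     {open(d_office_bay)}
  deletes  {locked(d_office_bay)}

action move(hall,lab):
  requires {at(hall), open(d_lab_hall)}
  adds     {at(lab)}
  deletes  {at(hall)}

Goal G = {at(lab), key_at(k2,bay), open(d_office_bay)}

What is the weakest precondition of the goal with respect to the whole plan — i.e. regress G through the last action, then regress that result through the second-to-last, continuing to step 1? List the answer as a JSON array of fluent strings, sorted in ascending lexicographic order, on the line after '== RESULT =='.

Regress step by step:
  through step 3 (move(hall,lab)): drop {at(lab)}, keep {key_at(k2,bay), open(d_office_bay)}, require {at(hall), open(d_lab_hall)}
    → {at(hall), key_at(k2,bay), open(d_lab_hall), open(d_office_bay)}
  through step 2 (unlock(d_office_bay)): drop {open(d_office_bay)}, keep {at(hall), key_at(k2,bay), open(d_lab_hall)}, require {have(k2), locked(d_office_bay)}
    → {at(hall), have(k2), key_at(k2,bay), locked(d_office_bay), open(d_lab_hall)}
  through step 1 (move(lab,hall)): drop {at(hall)}, keep {have(k2), key_at(k2,bay), locked(d_office_bay), open(d_lab_hall)}, require {at(lab), open(d_lab_hall)}
    → {at(lab), have(k2), key_at(k2,bay), locked(d_office_bay), open(d_lab_hall)}

== RESULT ==
["at(lab)", "have(k2)", "key_at(k2,bay)", "locked(d_office_bay)", "open(d_lab_hall)"]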